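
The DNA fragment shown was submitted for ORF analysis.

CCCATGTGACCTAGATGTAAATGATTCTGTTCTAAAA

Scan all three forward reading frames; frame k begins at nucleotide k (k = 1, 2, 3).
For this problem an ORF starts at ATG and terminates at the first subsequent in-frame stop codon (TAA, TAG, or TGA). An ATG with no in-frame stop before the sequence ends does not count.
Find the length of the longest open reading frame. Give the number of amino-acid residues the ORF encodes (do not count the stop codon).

4

Frame 1: CCC ATG TGA CCT AGA TGT AAA TGA TTC TGT TCT AAA — ATG at 4, stop TGA at 7 → 6 nt.
Frame 2: CCA TGT GAC CTA GAT GTA AAT GAT TCT GTT CTA AAA — no ATG→stop ORF.
Frame 3: CAT GTG ACC TAG ATG TAA ATG ATT CTG TTC TAA — ATG at 15, stop TAA at 18 → 6 nt; ATG at 21, stop TAA at 33 → 15 nt.
Longest: frame 3, positions 21–35, 15 nt = 5 codons = 4 aa. → 4 amino acids.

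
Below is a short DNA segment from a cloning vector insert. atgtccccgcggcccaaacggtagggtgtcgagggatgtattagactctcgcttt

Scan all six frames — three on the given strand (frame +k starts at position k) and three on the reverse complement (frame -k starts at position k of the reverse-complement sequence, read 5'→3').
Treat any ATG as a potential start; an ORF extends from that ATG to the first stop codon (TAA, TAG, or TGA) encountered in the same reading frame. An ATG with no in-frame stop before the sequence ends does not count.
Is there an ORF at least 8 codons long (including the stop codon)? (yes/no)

yes

Reverse complement (5'→3'): AAAGCGAGAGTCTAATACATCCCTCGACACCCTACCGTTTGGGCCGCGGGGACAT
Frame +1: ATG TCC CCG CGG CCC AAA CGG TAG GGT GTC GAG GGA TGT ATT AGA CTC TCG CTT — ATG at 1, stop TAG at 22 → 24 nt.
Frame +2: TGT CCC CGC GGC CCA AAC GGT AGG GTG TCG AGG GAT GTA TTA GAC TCT CGC TTT — no ATG→stop ORF.
Frame +3: GTC CCC GCG GCC CAA ACG GTA GGG TGT CGA GGG ATG TAT TAG ACT CTC GCT — ATG at 36, stop TAG at 42 → 9 nt.
Frame -1: AAA GCG AGA GTC TAA TAC ATC CCT CGA CAC CCT ACC GTT TGG GCC GCG GGG ACA — no ATG→stop ORF.
Frame -2: AAG CGA GAG TCT AAT ACA TCC CTC GAC ACC CTA CCG TTT GGG CCG CGG GGA CAT — no ATG→stop ORF.
Frame -3: AGC GAG AGT CTA ATA CAT CCC TCG ACA CCC TAC CGT TTG GGC CGC GGG GAC — no ATG→stop ORF.
Frame +1 has an ORF of 8 codons (positions 1–24) ≥ 8, so yes.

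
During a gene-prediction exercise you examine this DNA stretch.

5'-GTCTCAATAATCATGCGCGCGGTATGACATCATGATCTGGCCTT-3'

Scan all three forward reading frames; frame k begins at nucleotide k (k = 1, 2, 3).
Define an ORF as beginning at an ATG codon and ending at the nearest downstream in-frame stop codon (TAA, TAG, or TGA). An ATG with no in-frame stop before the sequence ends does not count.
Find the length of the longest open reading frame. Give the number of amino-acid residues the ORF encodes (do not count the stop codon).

4

Frame 1: GTC TCA ATA ATC ATG CGC GCG GTA TGA CAT CAT GAT CTG GCC — ATG at 13, stop TGA at 25 → 15 nt.
Frame 2: TCT CAA TAA TCA TGC GCG CGG TAT GAC ATC ATG ATC TGG CCT — no ATG→stop ORF.
Frame 3: CTC AAT AAT CAT GCG CGC GGT ATG ACA TCA TGA TCT GGC CTT — ATG at 24, stop TGA at 33 → 12 nt.
Longest: frame 1, positions 13–27, 15 nt = 5 codons = 4 aa. → 4 amino acids.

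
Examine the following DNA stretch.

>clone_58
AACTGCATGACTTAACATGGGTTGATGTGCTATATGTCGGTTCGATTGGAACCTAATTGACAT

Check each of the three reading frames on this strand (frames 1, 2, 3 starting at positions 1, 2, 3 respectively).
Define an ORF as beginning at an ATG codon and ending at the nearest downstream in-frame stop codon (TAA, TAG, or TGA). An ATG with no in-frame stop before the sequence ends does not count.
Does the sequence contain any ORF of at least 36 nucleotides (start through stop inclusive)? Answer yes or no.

Frame 1: AAC TGC ATG ACT TAA CAT GGG TTG ATG TGC TAT ATG TCG GTT CGA TTG GAA CCT AAT TGA CAT — ATG at 7, stop TAA at 13 → 9 nt; ATG at 25, stop TGA at 58 → 36 nt; ATG at 34, stop TGA at 58 → 27 nt.
Frame 2: ACT GCA TGA CTT AAC ATG GGT TGA TGT GCT ATA TGT CGG TTC GAT TGG AAC CTA ATT GAC — ATG at 17, stop TGA at 23 → 9 nt.
Frame 3: CTG CAT GAC TTA ACA TGG GTT GAT GTG CTA TAT GTC GGT TCG ATT GGA ACC TAA TTG ACA — no ATG→stop ORF.
Frame 1 has an ORF of 36 nucleotides (positions 25–60) ≥ 36, so yes.

yes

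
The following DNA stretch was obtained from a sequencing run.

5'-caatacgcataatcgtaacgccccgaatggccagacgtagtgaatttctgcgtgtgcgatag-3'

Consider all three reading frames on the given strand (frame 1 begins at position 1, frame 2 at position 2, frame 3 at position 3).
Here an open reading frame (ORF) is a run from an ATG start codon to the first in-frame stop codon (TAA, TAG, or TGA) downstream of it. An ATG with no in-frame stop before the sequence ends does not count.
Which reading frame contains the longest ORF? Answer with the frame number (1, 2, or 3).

3

Frame 1: CAA TAC GCA TAA TCG TAA CGC CCC GAA TGG CCA GAC GTA GTG AAT TTC TGC GTG TGC GAT — no ATG→stop ORF.
Frame 2: AAT ACG CAT AAT CGT AAC GCC CCG AAT GGC CAG ACG TAG TGA ATT TCT GCG TGT GCG ATA — no ATG→stop ORF.
Frame 3: ATA CGC ATA ATC GTA ACG CCC CGA ATG GCC AGA CGT AGT GAA TTT CTG CGT GTG CGA TAG — ATG at 27, stop TAG at 60 → 36 nt.
Longest ORF is 36 nt in frame 3 (positions 27–62).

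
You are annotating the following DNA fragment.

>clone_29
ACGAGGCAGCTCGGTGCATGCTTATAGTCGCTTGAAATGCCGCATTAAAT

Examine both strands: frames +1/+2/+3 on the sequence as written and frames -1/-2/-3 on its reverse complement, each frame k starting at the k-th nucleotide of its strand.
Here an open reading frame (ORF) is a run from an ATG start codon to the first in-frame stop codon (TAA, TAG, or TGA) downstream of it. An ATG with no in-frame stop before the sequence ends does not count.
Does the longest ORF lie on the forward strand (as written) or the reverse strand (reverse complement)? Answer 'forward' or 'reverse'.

Reverse complement (5'→3'): ATTTAATGCGGCATTTCAAGCGACTATAAGCATGCACCGAGCTGCCTCGT
Frame +1: ACG AGG CAG CTC GGT GCA TGC TTA TAG TCG CTT GAA ATG CCG CAT TAA — ATG at 37, stop TAA at 46 → 12 nt.
Frame +2: CGA GGC AGC TCG GTG CAT GCT TAT AGT CGC TTG AAA TGC CGC ATT AAA — no ATG→stop ORF.
Frame +3: GAG GCA GCT CGG TGC ATG CTT ATA GTC GCT TGA AAT GCC GCA TTA AAT — ATG at 18, stop TGA at 33 → 18 nt.
Frame -1: ATT TAA TGC GGC ATT TCA AGC GAC TAT AAG CAT GCA CCG AGC TGC CTC — no ATG→stop ORF.
Frame -2: TTT AAT GCG GCA TTT CAA GCG ACT ATA AGC ATG CAC CGA GCT GCC TCG — no ATG→stop ORF.
Frame -3: TTA ATG CGG CAT TTC AAG CGA CTA TAA GCA TGC ACC GAG CTG CCT CGT — ATG at 6, stop TAA at 27 → 24 nt.
Forward-strand max 18 nt; reverse-strand max 24 nt. The reverse strand has the longer ORF.

reverse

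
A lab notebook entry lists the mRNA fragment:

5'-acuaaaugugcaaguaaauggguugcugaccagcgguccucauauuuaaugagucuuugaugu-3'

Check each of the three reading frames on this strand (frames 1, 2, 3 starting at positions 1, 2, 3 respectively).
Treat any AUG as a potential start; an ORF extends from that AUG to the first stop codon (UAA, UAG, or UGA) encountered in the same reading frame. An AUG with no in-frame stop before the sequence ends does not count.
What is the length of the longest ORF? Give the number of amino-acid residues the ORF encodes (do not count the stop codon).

Frame 1: ACU AAA UGU GCA AGU AAA UGG GUU GCU GAC CAG CGG UCC UCA UAU UUA AUG AGU CUU UGA UGU — AUG at 49, stop UGA at 58 → 12 nt.
Frame 2: CUA AAU GUG CAA GUA AAU GGG UUG CUG ACC AGC GGU CCU CAU AUU UAA UGA GUC UUU GAU — no AUG→stop ORF.
Frame 3: UAA AUG UGC AAG UAA AUG GGU UGC UGA CCA GCG GUC CUC AUA UUU AAU GAG UCU UUG AUG — AUG at 6, stop UAA at 15 → 12 nt; AUG at 18, stop UGA at 27 → 12 nt.
Longest: frame 1, positions 49–60, 12 nt = 4 codons = 3 aa. → 3 amino acids.

3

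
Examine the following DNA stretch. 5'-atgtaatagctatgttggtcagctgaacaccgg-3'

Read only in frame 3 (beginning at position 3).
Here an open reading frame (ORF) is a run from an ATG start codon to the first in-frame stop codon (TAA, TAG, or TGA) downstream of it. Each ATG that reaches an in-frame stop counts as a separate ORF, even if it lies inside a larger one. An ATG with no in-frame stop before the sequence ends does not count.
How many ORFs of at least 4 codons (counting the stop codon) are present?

Frame 3: GTA ATA GCT ATG TTG GTC AGC TGA ACA CCG — ATG at 12, stop TGA at 24 → 15 nt.
ORFs ≥ 4 codons: frame 3 12–26 (5 codons). Count = 1.

1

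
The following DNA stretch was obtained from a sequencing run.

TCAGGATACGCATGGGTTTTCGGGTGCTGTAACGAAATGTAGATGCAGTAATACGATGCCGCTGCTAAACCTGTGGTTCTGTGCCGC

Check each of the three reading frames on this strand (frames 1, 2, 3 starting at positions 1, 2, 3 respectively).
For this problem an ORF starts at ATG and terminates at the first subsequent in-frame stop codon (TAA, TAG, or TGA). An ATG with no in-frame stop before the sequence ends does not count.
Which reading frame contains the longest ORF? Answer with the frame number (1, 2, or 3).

3

Frame 1: TCA GGA TAC GCA TGG GTT TTC GGG TGC TGT AAC GAA ATG TAG ATG CAG TAA TAC GAT GCC GCT GCT AAA CCT GTG GTT CTG TGC CGC — ATG at 37, stop TAG at 40 → 6 nt; ATG at 43, stop TAA at 49 → 9 nt.
Frame 2: CAG GAT ACG CAT GGG TTT TCG GGT GCT GTA ACG AAA TGT AGA TGC AGT AAT ACG ATG CCG CTG CTA AAC CTG TGG TTC TGT GCC — no ATG→stop ORF.
Frame 3: AGG ATA CGC ATG GGT TTT CGG GTG CTG TAA CGA AAT GTA GAT GCA GTA ATA CGA TGC CGC TGC TAA ACC TGT GGT TCT GTG CCG — ATG at 12, stop TAA at 30 → 21 nt.
Longest ORF is 21 nt in frame 3 (positions 12–32).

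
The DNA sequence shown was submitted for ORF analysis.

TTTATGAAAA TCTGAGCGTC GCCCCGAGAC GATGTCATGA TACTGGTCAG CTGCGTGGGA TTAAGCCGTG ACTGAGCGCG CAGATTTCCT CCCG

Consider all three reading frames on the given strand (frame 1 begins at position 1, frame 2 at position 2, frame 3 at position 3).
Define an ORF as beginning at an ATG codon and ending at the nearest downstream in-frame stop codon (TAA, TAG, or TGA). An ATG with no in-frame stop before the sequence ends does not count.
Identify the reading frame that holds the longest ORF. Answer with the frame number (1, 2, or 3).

1

Frame 1: TTT ATG AAA ATC TGA GCG TCG CCC CGA GAC GAT GTC ATG ATA CTG GTC AGC TGC GTG GGA TTA AGC CGT GAC TGA GCG CGC AGA TTT CCT CCC — ATG at 4, stop TGA at 13 → 12 nt; ATG at 37, stop TGA at 73 → 39 nt.
Frame 2: TTA TGA AAA TCT GAG CGT CGC CCC GAG ACG ATG TCA TGA TAC TGG TCA GCT GCG TGG GAT TAA GCC GTG ACT GAG CGC GCA GAT TTC CTC CCG — ATG at 32, stop TGA at 38 → 9 nt.
Frame 3: TAT GAA AAT CTG AGC GTC GCC CCG AGA CGA TGT CAT GAT ACT GGT CAG CTG CGT GGG ATT AAG CCG TGA CTG AGC GCG CAG ATT TCC TCC — no ATG→stop ORF.
Longest ORF is 39 nt in frame 1 (positions 37–75).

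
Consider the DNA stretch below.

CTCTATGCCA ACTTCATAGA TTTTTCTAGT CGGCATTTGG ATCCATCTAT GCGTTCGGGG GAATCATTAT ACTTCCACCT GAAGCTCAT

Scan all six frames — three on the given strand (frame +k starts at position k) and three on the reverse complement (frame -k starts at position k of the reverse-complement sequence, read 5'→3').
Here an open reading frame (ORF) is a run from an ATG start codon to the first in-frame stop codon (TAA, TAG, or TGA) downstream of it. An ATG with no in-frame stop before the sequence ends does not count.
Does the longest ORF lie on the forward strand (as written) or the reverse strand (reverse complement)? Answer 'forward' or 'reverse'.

reverse

Reverse complement (5'→3'): ATGAGCTTCAGGTGGAAGTATAATGATTCCCCCGAACGCATAGATGGATCCAAATGCCGACTAGAAAAATCTATGAAGTTGGCATAGAG
Frame +1: CTC TAT GCC AAC TTC ATA GAT TTT TCT AGT CGG CAT TTG GAT CCA TCT ATG CGT TCG GGG GAA TCA TTA TAC TTC CAC CTG AAG CTC — no ATG→stop ORF.
Frame +2: TCT ATG CCA ACT TCA TAG ATT TTT CTA GTC GGC ATT TGG ATC CAT CTA TGC GTT CGG GGG AAT CAT TAT ACT TCC ACC TGA AGC TCA — ATG at 5, stop TAG at 17 → 15 nt.
Frame +3: CTA TGC CAA CTT CAT AGA TTT TTC TAG TCG GCA TTT GGA TCC ATC TAT GCG TTC GGG GGA ATC ATT ATA CTT CCA CCT GAA GCT CAT — no ATG→stop ORF.
Frame -1: ATG AGC TTC AGG TGG AAG TAT AAT GAT TCC CCC GAA CGC ATA GAT GGA TCC AAA TGC CGA CTA GAA AAA TCT ATG AAG TTG GCA TAG — ATG at 1, stop TAG at 85 → 87 nt; ATG at 73, stop TAG at 85 → 15 nt.
Frame -2: TGA GCT TCA GGT GGA AGT ATA ATG ATT CCC CCG AAC GCA TAG ATG GAT CCA AAT GCC GAC TAG AAA AAT CTA TGA AGT TGG CAT AGA — ATG at 23, stop TAG at 41 → 21 nt; ATG at 44, stop TAG at 62 → 21 nt.
Frame -3: GAG CTT CAG GTG GAA GTA TAA TGA TTC CCC CGA ACG CAT AGA TGG ATC CAA ATG CCG ACT AGA AAA ATC TAT GAA GTT GGC ATA GAG — no ATG→stop ORF.
Forward-strand max 15 nt; reverse-strand max 87 nt. The reverse strand has the longer ORF.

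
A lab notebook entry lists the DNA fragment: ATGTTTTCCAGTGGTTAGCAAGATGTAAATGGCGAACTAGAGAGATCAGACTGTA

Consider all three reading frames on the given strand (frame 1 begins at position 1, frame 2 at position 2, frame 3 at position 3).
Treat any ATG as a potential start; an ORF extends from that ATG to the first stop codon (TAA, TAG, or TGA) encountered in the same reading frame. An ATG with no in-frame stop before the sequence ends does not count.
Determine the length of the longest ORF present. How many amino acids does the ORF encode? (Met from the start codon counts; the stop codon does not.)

5

Frame 1: ATG TTT TCC AGT GGT TAG CAA GAT GTA AAT GGC GAA CTA GAG AGA TCA GAC TGT — ATG at 1, stop TAG at 16 → 18 nt.
Frame 2: TGT TTT CCA GTG GTT AGC AAG ATG TAA ATG GCG AAC TAG AGA GAT CAG ACT GTA — ATG at 23, stop TAA at 26 → 6 nt; ATG at 29, stop TAG at 38 → 12 nt.
Frame 3: GTT TTC CAG TGG TTA GCA AGA TGT AAA TGG CGA ACT AGA GAG ATC AGA CTG — no ATG→stop ORF.
Longest: frame 1, positions 1–18, 18 nt = 6 codons = 5 aa. → 5 amino acids.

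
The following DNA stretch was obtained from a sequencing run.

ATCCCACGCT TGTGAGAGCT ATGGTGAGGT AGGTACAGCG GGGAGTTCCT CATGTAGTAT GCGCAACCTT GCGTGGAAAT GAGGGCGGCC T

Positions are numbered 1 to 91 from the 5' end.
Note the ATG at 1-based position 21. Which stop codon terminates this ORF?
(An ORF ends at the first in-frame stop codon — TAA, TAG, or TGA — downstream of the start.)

TAG

Codons from position 21: ATG (21–23), GTG (24–26), AGG (27–29), TAG (30–32).
The first in-frame stop codon is TAG.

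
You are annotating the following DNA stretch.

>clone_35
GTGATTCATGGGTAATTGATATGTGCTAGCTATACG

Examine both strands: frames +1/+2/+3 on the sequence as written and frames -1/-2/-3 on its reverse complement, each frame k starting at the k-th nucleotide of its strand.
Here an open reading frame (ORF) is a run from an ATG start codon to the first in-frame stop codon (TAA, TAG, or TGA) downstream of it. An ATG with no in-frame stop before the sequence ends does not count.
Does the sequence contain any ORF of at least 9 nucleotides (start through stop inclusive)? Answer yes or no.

Reverse complement (5'→3'): CGTATAGCTAGCACATATCAATTACCCATGAATCAC
Frame +1: GTG ATT CAT GGG TAA TTG ATA TGT GCT AGC TAT ACG — no ATG→stop ORF.
Frame +2: TGA TTC ATG GGT AAT TGA TAT GTG CTA GCT ATA — ATG at 8, stop TGA at 17 → 12 nt.
Frame +3: GAT TCA TGG GTA ATT GAT ATG TGC TAG CTA TAC — ATG at 21, stop TAG at 27 → 9 nt.
Frame -1: CGT ATA GCT AGC ACA TAT CAA TTA CCC ATG AAT CAC — no ATG→stop ORF.
Frame -2: GTA TAG CTA GCA CAT ATC AAT TAC CCA TGA ATC — no ATG→stop ORF.
Frame -3: TAT AGC TAG CAC ATA TCA ATT ACC CAT GAA TCA — no ATG→stop ORF.
Frame +2 has an ORF of 12 nucleotides (positions 8–19) ≥ 9, so yes.

yes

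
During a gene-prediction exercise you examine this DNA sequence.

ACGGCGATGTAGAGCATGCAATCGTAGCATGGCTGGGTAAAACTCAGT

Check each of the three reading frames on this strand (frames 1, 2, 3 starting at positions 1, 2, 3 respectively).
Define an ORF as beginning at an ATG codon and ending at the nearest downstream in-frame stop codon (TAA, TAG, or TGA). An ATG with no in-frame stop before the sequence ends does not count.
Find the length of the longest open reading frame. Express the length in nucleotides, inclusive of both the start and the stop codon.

12

Frame 1: ACG GCG ATG TAG AGC ATG CAA TCG TAG CAT GGC TGG GTA AAA CTC AGT — ATG at 7, stop TAG at 10 → 6 nt; ATG at 16, stop TAG at 25 → 12 nt.
Frame 2: CGG CGA TGT AGA GCA TGC AAT CGT AGC ATG GCT GGG TAA AAC TCA — ATG at 29, stop TAA at 38 → 12 nt.
Frame 3: GGC GAT GTA GAG CAT GCA ATC GTA GCA TGG CTG GGT AAA ACT CAG — no ATG→stop ORF.
Longest: frame 1, positions 16–27, 12 nt = 4 codons = 3 aa. → 12 nucleotides.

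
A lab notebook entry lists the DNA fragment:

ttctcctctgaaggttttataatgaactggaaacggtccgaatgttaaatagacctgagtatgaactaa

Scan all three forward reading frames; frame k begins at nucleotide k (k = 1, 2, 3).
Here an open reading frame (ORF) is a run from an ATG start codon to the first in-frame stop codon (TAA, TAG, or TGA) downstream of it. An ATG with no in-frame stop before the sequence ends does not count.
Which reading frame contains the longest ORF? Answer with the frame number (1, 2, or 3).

1

Frame 1: TTC TCC TCT GAA GGT TTT ATA ATG AAC TGG AAA CGG TCC GAA TGT TAA ATA GAC CTG AGT ATG AAC TAA — ATG at 22, stop TAA at 46 → 27 nt; ATG at 61, stop TAA at 67 → 9 nt.
Frame 2: TCT CCT CTG AAG GTT TTA TAA TGA ACT GGA AAC GGT CCG AAT GTT AAA TAG ACC TGA GTA TGA ACT — no ATG→stop ORF.
Frame 3: CTC CTC TGA AGG TTT TAT AAT GAA CTG GAA ACG GTC CGA ATG TTA AAT AGA CCT GAG TAT GAA CTA — no ATG→stop ORF.
Longest ORF is 27 nt in frame 1 (positions 22–48).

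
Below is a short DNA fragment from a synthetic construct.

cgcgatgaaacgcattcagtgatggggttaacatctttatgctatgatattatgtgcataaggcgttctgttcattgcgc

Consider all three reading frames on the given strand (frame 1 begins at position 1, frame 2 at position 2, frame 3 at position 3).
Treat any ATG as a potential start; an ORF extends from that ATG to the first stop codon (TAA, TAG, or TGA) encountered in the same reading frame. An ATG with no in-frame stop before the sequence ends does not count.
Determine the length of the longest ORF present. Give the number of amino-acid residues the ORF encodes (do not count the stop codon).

Frame 1: CGC GAT GAA ACG CAT TCA GTG ATG GGG TTA ACA TCT TTA TGC TAT GAT ATT ATG TGC ATA AGG CGT TCT GTT CAT TGC — no ATG→stop ORF.
Frame 2: GCG ATG AAA CGC ATT CAG TGA TGG GGT TAA CAT CTT TAT GCT ATG ATA TTA TGT GCA TAA GGC GTT CTG TTC ATT GCG — ATG at 5, stop TGA at 20 → 18 nt; ATG at 44, stop TAA at 59 → 18 nt.
Frame 3: CGA TGA AAC GCA TTC AGT GAT GGG GTT AAC ATC TTT ATG CTA TGA TAT TAT GTG CAT AAG GCG TTC TGT TCA TTG CGC — ATG at 39, stop TGA at 45 → 9 nt.
Longest: frame 2, positions 5–22, 18 nt = 6 codons = 5 aa. → 5 amino acids.

5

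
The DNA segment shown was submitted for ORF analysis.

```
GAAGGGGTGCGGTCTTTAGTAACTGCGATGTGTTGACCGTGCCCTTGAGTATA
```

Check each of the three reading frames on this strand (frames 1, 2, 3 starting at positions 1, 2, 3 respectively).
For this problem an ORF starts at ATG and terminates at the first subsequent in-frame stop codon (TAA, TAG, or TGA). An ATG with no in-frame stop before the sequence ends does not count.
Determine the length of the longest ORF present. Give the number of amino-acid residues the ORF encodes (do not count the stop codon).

2

Frame 1: GAA GGG GTG CGG TCT TTA GTA ACT GCG ATG TGT TGA CCG TGC CCT TGA GTA — ATG at 28, stop TGA at 34 → 9 nt.
Frame 2: AAG GGG TGC GGT CTT TAG TAA CTG CGA TGT GTT GAC CGT GCC CTT GAG TAT — no ATG→stop ORF.
Frame 3: AGG GGT GCG GTC TTT AGT AAC TGC GAT GTG TTG ACC GTG CCC TTG AGT ATA — no ATG→stop ORF.
Longest: frame 1, positions 28–36, 9 nt = 3 codons = 2 aa. → 2 amino acids.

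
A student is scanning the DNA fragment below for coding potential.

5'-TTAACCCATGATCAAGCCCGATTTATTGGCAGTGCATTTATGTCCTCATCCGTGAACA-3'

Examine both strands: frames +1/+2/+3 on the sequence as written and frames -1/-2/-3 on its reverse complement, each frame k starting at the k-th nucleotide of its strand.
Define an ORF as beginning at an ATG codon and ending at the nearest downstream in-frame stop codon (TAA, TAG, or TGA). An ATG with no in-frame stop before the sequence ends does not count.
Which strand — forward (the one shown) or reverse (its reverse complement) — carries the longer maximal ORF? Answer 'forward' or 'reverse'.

Reverse complement (5'→3'): TGTTCACGGATGAGGACATAAATGCACTGCCAATAAATCGGGCTTGATCATGGGTTAA
Frame +1: TTA ACC CAT GAT CAA GCC CGA TTT ATT GGC AGT GCA TTT ATG TCC TCA TCC GTG AAC — no ATG→stop ORF.
Frame +2: TAA CCC ATG ATC AAG CCC GAT TTA TTG GCA GTG CAT TTA TGT CCT CAT CCG TGA ACA — ATG at 8, stop TGA at 53 → 48 nt.
Frame +3: AAC CCA TGA TCA AGC CCG ATT TAT TGG CAG TGC ATT TAT GTC CTC ATC CGT GAA — no ATG→stop ORF.
Frame -1: TGT TCA CGG ATG AGG ACA TAA ATG CAC TGC CAA TAA ATC GGG CTT GAT CAT GGG TTA — ATG at 10, stop TAA at 19 → 12 nt; ATG at 22, stop TAA at 34 → 15 nt.
Frame -2: GTT CAC GGA TGA GGA CAT AAA TGC ACT GCC AAT AAA TCG GGC TTG ATC ATG GGT TAA — ATG at 50, stop TAA at 56 → 9 nt.
Frame -3: TTC ACG GAT GAG GAC ATA AAT GCA CTG CCA ATA AAT CGG GCT TGA TCA TGG GTT — no ATG→stop ORF.
Forward-strand max 48 nt; reverse-strand max 15 nt. The forward strand has the longer ORF.

forward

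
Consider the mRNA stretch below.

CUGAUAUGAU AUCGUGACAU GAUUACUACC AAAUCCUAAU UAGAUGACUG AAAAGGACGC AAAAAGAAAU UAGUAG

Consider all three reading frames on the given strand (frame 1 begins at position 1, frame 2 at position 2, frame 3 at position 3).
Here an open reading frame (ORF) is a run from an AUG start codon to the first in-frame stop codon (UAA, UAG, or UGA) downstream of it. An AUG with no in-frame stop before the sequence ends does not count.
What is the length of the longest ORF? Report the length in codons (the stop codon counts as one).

10

Frame 1: CUG AUA UGA UAU CGU GAC AUG AUU ACU ACC AAA UCC UAA UUA GAU GAC UGA AAA GGA CGC AAA AAG AAA UUA GUA — AUG at 19, stop UAA at 37 → 21 nt.
Frame 2: UGA UAU GAU AUC GUG ACA UGA UUA CUA CCA AAU CCU AAU UAG AUG ACU GAA AAG GAC GCA AAA AGA AAU UAG UAG — AUG at 44, stop UAG at 71 → 30 nt.
Frame 3: GAU AUG AUA UCG UGA CAU GAU UAC UAC CAA AUC CUA AUU AGA UGA CUG AAA AGG ACG CAA AAA GAA AUU AGU — AUG at 6, stop UGA at 15 → 12 nt.
Longest: frame 2, positions 44–73, 30 nt = 10 codons = 9 aa. → 10 codons.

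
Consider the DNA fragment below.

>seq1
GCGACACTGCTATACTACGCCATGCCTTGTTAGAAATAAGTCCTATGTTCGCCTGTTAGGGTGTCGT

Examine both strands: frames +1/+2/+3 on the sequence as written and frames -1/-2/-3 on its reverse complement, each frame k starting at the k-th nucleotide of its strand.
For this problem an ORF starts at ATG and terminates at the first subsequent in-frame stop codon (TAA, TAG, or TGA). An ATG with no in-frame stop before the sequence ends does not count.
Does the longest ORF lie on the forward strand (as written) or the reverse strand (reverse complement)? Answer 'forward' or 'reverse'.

forward

Reverse complement (5'→3'): ACGACACCCTAACAGGCGAACATAGGACTTATTTCTAACAAGGCATGGCGTAGTATAGCAGTGTCGC
Frame +1: GCG ACA CTG CTA TAC TAC GCC ATG CCT TGT TAG AAA TAA GTC CTA TGT TCG CCT GTT AGG GTG TCG — ATG at 22, stop TAG at 31 → 12 nt.
Frame +2: CGA CAC TGC TAT ACT ACG CCA TGC CTT GTT AGA AAT AAG TCC TAT GTT CGC CTG TTA GGG TGT CGT — no ATG→stop ORF.
Frame +3: GAC ACT GCT ATA CTA CGC CAT GCC TTG TTA GAA ATA AGT CCT ATG TTC GCC TGT TAG GGT GTC — ATG at 45, stop TAG at 57 → 15 nt.
Frame -1: ACG ACA CCC TAA CAG GCG AAC ATA GGA CTT ATT TCT AAC AAG GCA TGG CGT AGT ATA GCA GTG TCG — no ATG→stop ORF.
Frame -2: CGA CAC CCT AAC AGG CGA ACA TAG GAC TTA TTT CTA ACA AGG CAT GGC GTA GTA TAG CAG TGT CGC — no ATG→stop ORF.
Frame -3: GAC ACC CTA ACA GGC GAA CAT AGG ACT TAT TTC TAA CAA GGC ATG GCG TAG TAT AGC AGT GTC — ATG at 45, stop TAG at 51 → 9 nt.
Forward-strand max 15 nt; reverse-strand max 9 nt. The forward strand has the longer ORF.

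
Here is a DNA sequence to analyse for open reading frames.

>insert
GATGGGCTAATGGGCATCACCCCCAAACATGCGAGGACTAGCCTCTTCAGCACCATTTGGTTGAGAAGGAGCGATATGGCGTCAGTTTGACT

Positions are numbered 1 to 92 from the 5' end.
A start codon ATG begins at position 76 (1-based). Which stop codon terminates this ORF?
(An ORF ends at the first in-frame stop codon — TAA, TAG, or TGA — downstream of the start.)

Codons from position 76: ATG (76–78), GCG (79–81), TCA (82–84), GTT (85–87), TGA (88–90).
The first in-frame stop codon is TGA.

TGA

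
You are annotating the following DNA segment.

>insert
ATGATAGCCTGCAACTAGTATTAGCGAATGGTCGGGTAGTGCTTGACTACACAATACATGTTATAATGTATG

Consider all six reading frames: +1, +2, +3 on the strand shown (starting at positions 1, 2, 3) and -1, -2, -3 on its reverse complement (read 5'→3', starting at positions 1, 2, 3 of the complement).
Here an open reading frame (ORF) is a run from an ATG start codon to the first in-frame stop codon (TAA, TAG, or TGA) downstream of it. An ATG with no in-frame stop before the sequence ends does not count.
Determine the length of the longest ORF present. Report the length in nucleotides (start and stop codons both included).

39

Reverse complement (5'→3'): CATACATTATAACATGTATTGTGTAGTCAAGCACTACCCGACCATTCGCTAATACTAGTTGCAGGCTATCAT
Frame +1: ATG ATA GCC TGC AAC TAG TAT TAG CGA ATG GTC GGG TAG TGC TTG ACT ACA CAA TAC ATG TTA TAA TGT ATG — ATG at 1, stop TAG at 16 → 18 nt; ATG at 28, stop TAG at 37 → 12 nt; ATG at 58, stop TAA at 64 → 9 nt.
Frame +2: TGA TAG CCT GCA ACT AGT ATT AGC GAA TGG TCG GGT AGT GCT TGA CTA CAC AAT ACA TGT TAT AAT GTA — no ATG→stop ORF.
Frame +3: GAT AGC CTG CAA CTA GTA TTA GCG AAT GGT CGG GTA GTG CTT GAC TAC ACA ATA CAT GTT ATA ATG TAT — no ATG→stop ORF.
Frame -1: CAT ACA TTA TAA CAT GTA TTG TGT AGT CAA GCA CTA CCC GAC CAT TCG CTA ATA CTA GTT GCA GGC TAT CAT — no ATG→stop ORF.
Frame -2: ATA CAT TAT AAC ATG TAT TGT GTA GTC AAG CAC TAC CCG ACC ATT CGC TAA TAC TAG TTG CAG GCT ATC — ATG at 14, stop TAA at 50 → 39 nt.
Frame -3: TAC ATT ATA ACA TGT ATT GTG TAG TCA AGC ACT ACC CGA CCA TTC GCT AAT ACT AGT TGC AGG CTA TCA — no ATG→stop ORF.
Longest: frame -2, positions 14–52, 39 nt = 13 codons = 12 aa. → 39 nucleotides.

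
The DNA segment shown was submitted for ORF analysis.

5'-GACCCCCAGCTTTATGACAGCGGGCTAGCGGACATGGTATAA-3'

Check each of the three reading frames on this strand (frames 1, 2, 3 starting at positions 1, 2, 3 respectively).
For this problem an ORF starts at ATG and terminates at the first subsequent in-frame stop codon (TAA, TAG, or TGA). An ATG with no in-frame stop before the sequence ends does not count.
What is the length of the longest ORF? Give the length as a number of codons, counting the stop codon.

Frame 1: GAC CCC CAG CTT TAT GAC AGC GGG CTA GCG GAC ATG GTA TAA — ATG at 34, stop TAA at 40 → 9 nt.
Frame 2: ACC CCC AGC TTT ATG ACA GCG GGC TAG CGG ACA TGG TAT — ATG at 14, stop TAG at 26 → 15 nt.
Frame 3: CCC CCA GCT TTA TGA CAG CGG GCT AGC GGA CAT GGT ATA — no ATG→stop ORF.
Longest: frame 2, positions 14–28, 15 nt = 5 codons = 4 aa. → 5 codons.

5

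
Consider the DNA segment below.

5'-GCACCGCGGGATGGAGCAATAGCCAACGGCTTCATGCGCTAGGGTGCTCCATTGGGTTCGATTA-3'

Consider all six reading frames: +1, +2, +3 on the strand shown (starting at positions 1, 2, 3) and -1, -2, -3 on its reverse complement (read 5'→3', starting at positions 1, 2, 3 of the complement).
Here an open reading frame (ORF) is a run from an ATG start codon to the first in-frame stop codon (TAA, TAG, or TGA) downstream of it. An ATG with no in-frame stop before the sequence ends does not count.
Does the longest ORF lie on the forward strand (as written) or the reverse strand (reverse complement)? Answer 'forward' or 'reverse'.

reverse

Reverse complement (5'→3'): TAATCGAACCCAATGGAGCACCCTAGCGCATGAAGCCGTTGGCTATTGCTCCATCCCGCGGTGC
Frame +1: GCA CCG CGG GAT GGA GCA ATA GCC AAC GGC TTC ATG CGC TAG GGT GCT CCA TTG GGT TCG ATT — ATG at 34, stop TAG at 40 → 9 nt.
Frame +2: CAC CGC GGG ATG GAG CAA TAG CCA ACG GCT TCA TGC GCT AGG GTG CTC CAT TGG GTT CGA TTA — ATG at 11, stop TAG at 20 → 12 nt.
Frame +3: ACC GCG GGA TGG AGC AAT AGC CAA CGG CTT CAT GCG CTA GGG TGC TCC ATT GGG TTC GAT — no ATG→stop ORF.
Frame -1: TAA TCG AAC CCA ATG GAG CAC CCT AGC GCA TGA AGC CGT TGG CTA TTG CTC CAT CCC GCG GTG — ATG at 13, stop TGA at 31 → 21 nt.
Frame -2: AAT CGA ACC CAA TGG AGC ACC CTA GCG CAT GAA GCC GTT GGC TAT TGC TCC ATC CCG CGG TGC — no ATG→stop ORF.
Frame -3: ATC GAA CCC AAT GGA GCA CCC TAG CGC ATG AAG CCG TTG GCT ATT GCT CCA TCC CGC GGT — no ATG→stop ORF.
Forward-strand max 12 nt; reverse-strand max 21 nt. The reverse strand has the longer ORF.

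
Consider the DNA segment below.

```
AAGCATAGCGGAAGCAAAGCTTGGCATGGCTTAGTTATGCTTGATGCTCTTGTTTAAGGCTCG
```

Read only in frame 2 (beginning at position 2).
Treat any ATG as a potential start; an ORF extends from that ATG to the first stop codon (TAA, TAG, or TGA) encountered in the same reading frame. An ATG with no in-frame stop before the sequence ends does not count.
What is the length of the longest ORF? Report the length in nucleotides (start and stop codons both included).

9

Frame 2: AGC ATA GCG GAA GCA AAG CTT GGC ATG GCT TAG TTA TGC TTG ATG CTC TTG TTT AAG GCT — ATG at 26, stop TAG at 32 → 9 nt.
Longest: frame 2, positions 26–34, 9 nt = 3 codons = 2 aa. → 9 nucleotides.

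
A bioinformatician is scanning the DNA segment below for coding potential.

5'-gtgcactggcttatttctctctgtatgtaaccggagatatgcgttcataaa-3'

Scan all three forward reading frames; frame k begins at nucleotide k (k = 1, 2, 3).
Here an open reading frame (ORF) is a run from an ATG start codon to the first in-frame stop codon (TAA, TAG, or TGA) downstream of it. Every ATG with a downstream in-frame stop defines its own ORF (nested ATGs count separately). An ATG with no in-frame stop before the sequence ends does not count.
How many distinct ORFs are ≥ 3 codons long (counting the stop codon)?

Frame 1: GTG CAC TGG CTT ATT TCT CTC TGT ATG TAA CCG GAG ATA TGC GTT CAT AAA — ATG at 25, stop TAA at 28 → 6 nt.
Frame 2: TGC ACT GGC TTA TTT CTC TCT GTA TGT AAC CGG AGA TAT GCG TTC ATA — no ATG→stop ORF.
Frame 3: GCA CTG GCT TAT TTC TCT CTG TAT GTA ACC GGA GAT ATG CGT TCA TAA — ATG at 39, stop TAA at 48 → 12 nt.
ORFs ≥ 3 codons: frame 3 39–50 (4 codons). Count = 1.

1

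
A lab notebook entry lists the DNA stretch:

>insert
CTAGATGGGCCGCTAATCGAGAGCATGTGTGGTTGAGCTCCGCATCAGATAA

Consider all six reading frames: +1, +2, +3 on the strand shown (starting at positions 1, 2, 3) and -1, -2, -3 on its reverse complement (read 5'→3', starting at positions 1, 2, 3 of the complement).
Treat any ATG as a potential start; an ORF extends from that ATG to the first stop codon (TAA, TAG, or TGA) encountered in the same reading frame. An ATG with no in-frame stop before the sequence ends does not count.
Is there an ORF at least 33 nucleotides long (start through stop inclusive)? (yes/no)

Reverse complement (5'→3'): TTATCTGATGCGGAGCTCAACCACACATGCTCTCGATTAGCGGCCCATCTAG
Frame +1: CTA GAT GGG CCG CTA ATC GAG AGC ATG TGT GGT TGA GCT CCG CAT CAG ATA — ATG at 25, stop TGA at 34 → 12 nt.
Frame +2: TAG ATG GGC CGC TAA TCG AGA GCA TGT GTG GTT GAG CTC CGC ATC AGA TAA — ATG at 5, stop TAA at 14 → 12 nt.
Frame +3: AGA TGG GCC GCT AAT CGA GAG CAT GTG TGG TTG AGC TCC GCA TCA GAT — no ATG→stop ORF.
Frame -1: TTA TCT GAT GCG GAG CTC AAC CAC ACA TGC TCT CGA TTA GCG GCC CAT CTA — no ATG→stop ORF.
Frame -2: TAT CTG ATG CGG AGC TCA ACC ACA CAT GCT CTC GAT TAG CGG CCC ATC TAG — ATG at 8, stop TAG at 38 → 33 nt.
Frame -3: ATC TGA TGC GGA GCT CAA CCA CAC ATG CTC TCG ATT AGC GGC CCA TCT — no ATG→stop ORF.
Frame -2 has an ORF of 33 nucleotides (positions 8–40) ≥ 33, so yes.

yes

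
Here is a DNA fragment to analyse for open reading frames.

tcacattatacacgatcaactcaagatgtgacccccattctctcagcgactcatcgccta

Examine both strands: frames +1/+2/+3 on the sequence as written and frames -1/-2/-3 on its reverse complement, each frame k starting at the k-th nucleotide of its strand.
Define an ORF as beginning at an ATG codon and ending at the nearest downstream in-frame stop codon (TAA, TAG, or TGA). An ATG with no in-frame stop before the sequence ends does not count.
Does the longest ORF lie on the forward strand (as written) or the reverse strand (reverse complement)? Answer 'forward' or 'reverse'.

reverse

Reverse complement (5'→3'): TAGGCGATGAGTCGCTGAGAGAATGGGGGTCACATCTTGAGTTGATCGTGTATAATGTGA
Frame +1: TCA CAT TAT ACA CGA TCA ACT CAA GAT GTG ACC CCC ATT CTC TCA GCG ACT CAT CGC CTA — no ATG→stop ORF.
Frame +2: CAC ATT ATA CAC GAT CAA CTC AAG ATG TGA CCC CCA TTC TCT CAG CGA CTC ATC GCC — ATG at 26, stop TGA at 29 → 6 nt.
Frame +3: ACA TTA TAC ACG ATC AAC TCA AGA TGT GAC CCC CAT TCT CTC AGC GAC TCA TCG CCT — no ATG→stop ORF.
Frame -1: TAG GCG ATG AGT CGC TGA GAG AAT GGG GGT CAC ATC TTG AGT TGA TCG TGT ATA ATG TGA — ATG at 7, stop TGA at 16 → 12 nt; ATG at 55, stop TGA at 58 → 6 nt.
Frame -2: AGG CGA TGA GTC GCT GAG AGA ATG GGG GTC ACA TCT TGA GTT GAT CGT GTA TAA TGT — ATG at 23, stop TGA at 38 → 18 nt.
Frame -3: GGC GAT GAG TCG CTG AGA GAA TGG GGG TCA CAT CTT GAG TTG ATC GTG TAT AAT GTG — no ATG→stop ORF.
Forward-strand max 6 nt; reverse-strand max 18 nt. The reverse strand has the longer ORF.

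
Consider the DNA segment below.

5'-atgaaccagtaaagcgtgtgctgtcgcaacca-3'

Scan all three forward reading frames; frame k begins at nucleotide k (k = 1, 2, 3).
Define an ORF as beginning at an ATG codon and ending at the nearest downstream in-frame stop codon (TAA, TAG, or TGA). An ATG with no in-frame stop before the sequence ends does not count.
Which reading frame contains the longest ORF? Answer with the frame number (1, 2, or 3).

Frame 1: ATG AAC CAG TAA AGC GTG TGC TGT CGC AAC — ATG at 1, stop TAA at 10 → 12 nt.
Frame 2: TGA ACC AGT AAA GCG TGT GCT GTC GCA ACC — no ATG→stop ORF.
Frame 3: GAA CCA GTA AAG CGT GTG CTG TCG CAA CCA — no ATG→stop ORF.
Longest ORF is 12 nt in frame 1 (positions 1–12).

1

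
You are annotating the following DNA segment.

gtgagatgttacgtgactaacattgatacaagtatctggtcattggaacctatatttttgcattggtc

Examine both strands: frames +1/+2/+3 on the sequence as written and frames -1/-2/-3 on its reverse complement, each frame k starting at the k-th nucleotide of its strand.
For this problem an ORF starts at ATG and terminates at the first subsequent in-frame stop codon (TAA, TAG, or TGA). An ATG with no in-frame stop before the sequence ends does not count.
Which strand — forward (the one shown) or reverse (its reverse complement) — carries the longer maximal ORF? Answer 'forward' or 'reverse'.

Reverse complement (5'→3'): GACCAATGCAAAAATATAGGTTCCAATGACCAGATACTTGTATCAATGTTAGTCACGTAACATCTCAC
Frame +1: GTG AGA TGT TAC GTG ACT AAC ATT GAT ACA AGT ATC TGG TCA TTG GAA CCT ATA TTT TTG CAT TGG — no ATG→stop ORF.
Frame +2: TGA GAT GTT ACG TGA CTA ACA TTG ATA CAA GTA TCT GGT CAT TGG AAC CTA TAT TTT TGC ATT GGT — no ATG→stop ORF.
Frame +3: GAG ATG TTA CGT GAC TAA CAT TGA TAC AAG TAT CTG GTC ATT GGA ACC TAT ATT TTT GCA TTG GTC — ATG at 6, stop TAA at 18 → 15 nt.
Frame -1: GAC CAA TGC AAA AAT ATA GGT TCC AAT GAC CAG ATA CTT GTA TCA ATG TTA GTC ACG TAA CAT CTC — ATG at 46, stop TAA at 58 → 15 nt.
Frame -2: ACC AAT GCA AAA ATA TAG GTT CCA ATG ACC AGA TAC TTG TAT CAA TGT TAG TCA CGT AAC ATC TCA — ATG at 26, stop TAG at 50 → 27 nt.
Frame -3: CCA ATG CAA AAA TAT AGG TTC CAA TGA CCA GAT ACT TGT ATC AAT GTT AGT CAC GTA ACA TCT CAC — ATG at 6, stop TGA at 27 → 24 nt.
Forward-strand max 15 nt; reverse-strand max 27 nt. The reverse strand has the longer ORF.

reverse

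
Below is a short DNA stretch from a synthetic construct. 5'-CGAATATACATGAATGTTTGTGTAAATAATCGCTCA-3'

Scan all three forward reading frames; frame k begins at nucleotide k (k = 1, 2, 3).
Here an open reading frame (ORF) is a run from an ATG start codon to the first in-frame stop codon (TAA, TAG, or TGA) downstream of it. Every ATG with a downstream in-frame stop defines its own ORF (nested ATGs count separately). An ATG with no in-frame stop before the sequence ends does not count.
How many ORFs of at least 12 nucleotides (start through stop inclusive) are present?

1

Frame 1: CGA ATA TAC ATG AAT GTT TGT GTA AAT AAT CGC TCA — no ATG→stop ORF.
Frame 2: GAA TAT ACA TGA ATG TTT GTG TAA ATA ATC GCT — ATG at 14, stop TAA at 23 → 12 nt.
Frame 3: AAT ATA CAT GAA TGT TTG TGT AAA TAA TCG CTC — no ATG→stop ORF.
ORFs ≥ 12 nucleotides: frame 2 14–25 (12 nucleotides). Count = 1.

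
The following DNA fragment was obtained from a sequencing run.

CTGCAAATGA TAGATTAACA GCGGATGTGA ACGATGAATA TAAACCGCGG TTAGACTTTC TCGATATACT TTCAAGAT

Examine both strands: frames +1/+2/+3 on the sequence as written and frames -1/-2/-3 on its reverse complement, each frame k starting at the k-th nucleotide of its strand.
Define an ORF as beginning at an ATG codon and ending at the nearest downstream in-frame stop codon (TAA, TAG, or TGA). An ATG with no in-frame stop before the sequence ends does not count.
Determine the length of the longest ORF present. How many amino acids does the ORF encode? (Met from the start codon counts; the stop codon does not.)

Reverse complement (5'→3'): ATCTTGAAAGTATATCGAGAAAGTCTAACCGCGGTTTATATTCATCGTTCACATCCGCTGTTAATCTATCATTTGCAG
Frame +1: CTG CAA ATG ATA GAT TAA CAG CGG ATG TGA ACG ATG AAT ATA AAC CGC GGT TAG ACT TTC TCG ATA TAC TTT CAA GAT — ATG at 7, stop TAA at 16 → 12 nt; ATG at 25, stop TGA at 28 → 6 nt; ATG at 34, stop TAG at 52 → 21 nt.
Frame +2: TGC AAA TGA TAG ATT AAC AGC GGA TGT GAA CGA TGA ATA TAA ACC GCG GTT AGA CTT TCT CGA TAT ACT TTC AAG — no ATG→stop ORF.
Frame +3: GCA AAT GAT AGA TTA ACA GCG GAT GTG AAC GAT GAA TAT AAA CCG CGG TTA GAC TTT CTC GAT ATA CTT TCA AGA — no ATG→stop ORF.
Frame -1: ATC TTG AAA GTA TAT CGA GAA AGT CTA ACC GCG GTT TAT ATT CAT CGT TCA CAT CCG CTG TTA ATC TAT CAT TTG CAG — no ATG→stop ORF.
Frame -2: TCT TGA AAG TAT ATC GAG AAA GTC TAA CCG CGG TTT ATA TTC ATC GTT CAC ATC CGC TGT TAA TCT ATC ATT TGC — no ATG→stop ORF.
Frame -3: CTT GAA AGT ATA TCG AGA AAG TCT AAC CGC GGT TTA TAT TCA TCG TTC ACA TCC GCT GTT AAT CTA TCA TTT GCA — no ATG→stop ORF.
Longest: frame +1, positions 34–54, 21 nt = 7 codons = 6 aa. → 6 amino acids.

6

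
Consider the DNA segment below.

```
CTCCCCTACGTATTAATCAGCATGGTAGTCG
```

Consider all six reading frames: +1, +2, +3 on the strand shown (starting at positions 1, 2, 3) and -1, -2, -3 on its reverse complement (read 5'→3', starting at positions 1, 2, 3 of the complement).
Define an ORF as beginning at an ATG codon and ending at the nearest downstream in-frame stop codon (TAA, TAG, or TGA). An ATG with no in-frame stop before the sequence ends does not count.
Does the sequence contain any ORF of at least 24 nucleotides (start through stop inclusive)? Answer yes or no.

Reverse complement (5'→3'): CGACTACCATGCTGATTAATACGTAGGGGAG
Frame +1: CTC CCC TAC GTA TTA ATC AGC ATG GTA GTC — no ATG→stop ORF.
Frame +2: TCC CCT ACG TAT TAA TCA GCA TGG TAG TCG — no ATG→stop ORF.
Frame +3: CCC CTA CGT ATT AAT CAG CAT GGT AGT — no ATG→stop ORF.
Frame -1: CGA CTA CCA TGC TGA TTA ATA CGT AGG GGA — no ATG→stop ORF.
Frame -2: GAC TAC CAT GCT GAT TAA TAC GTA GGG GAG — no ATG→stop ORF.
Frame -3: ACT ACC ATG CTG ATT AAT ACG TAG GGG — ATG at 9, stop TAG at 24 → 18 nt.
Largest ORF found is 18 nucleotides < 24, so no.

no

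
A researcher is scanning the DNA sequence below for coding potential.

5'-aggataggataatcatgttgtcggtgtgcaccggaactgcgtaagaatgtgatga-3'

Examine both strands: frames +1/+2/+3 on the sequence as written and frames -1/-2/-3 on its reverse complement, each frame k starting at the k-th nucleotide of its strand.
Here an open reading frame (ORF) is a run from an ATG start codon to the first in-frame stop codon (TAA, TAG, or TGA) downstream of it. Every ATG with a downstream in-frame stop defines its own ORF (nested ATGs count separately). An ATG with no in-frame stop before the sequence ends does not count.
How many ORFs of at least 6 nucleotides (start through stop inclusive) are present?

Reverse complement (5'→3'): TCATCACATTCTTACGCAGTTCCGGTGCACACCGACAACATGATTATCCTATCCT
Frame +1: AGG ATA GGA TAA TCA TGT TGT CGG TGT GCA CCG GAA CTG CGT AAG AAT GTG ATG — no ATG→stop ORF.
Frame +2: GGA TAG GAT AAT CAT GTT GTC GGT GTG CAC CGG AAC TGC GTA AGA ATG TGA TGA — ATG at 47, stop TGA at 50 → 6 nt.
Frame +3: GAT AGG ATA ATC ATG TTG TCG GTG TGC ACC GGA ACT GCG TAA GAA TGT GAT — ATG at 15, stop TAA at 42 → 30 nt.
Frame -1: TCA TCA CAT TCT TAC GCA GTT CCG GTG CAC ACC GAC AAC ATG ATT ATC CTA TCC — no ATG→stop ORF.
Frame -2: CAT CAC ATT CTT ACG CAG TTC CGG TGC ACA CCG ACA ACA TGA TTA TCC TAT CCT — no ATG→stop ORF.
Frame -3: ATC ACA TTC TTA CGC AGT TCC GGT GCA CAC CGA CAA CAT GAT TAT CCT ATC — no ATG→stop ORF.
ORFs ≥ 6 nucleotides: frame +2 47–52 (6 nucleotides), frame +3 15–44 (30 nucleotides). Count = 2.

2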